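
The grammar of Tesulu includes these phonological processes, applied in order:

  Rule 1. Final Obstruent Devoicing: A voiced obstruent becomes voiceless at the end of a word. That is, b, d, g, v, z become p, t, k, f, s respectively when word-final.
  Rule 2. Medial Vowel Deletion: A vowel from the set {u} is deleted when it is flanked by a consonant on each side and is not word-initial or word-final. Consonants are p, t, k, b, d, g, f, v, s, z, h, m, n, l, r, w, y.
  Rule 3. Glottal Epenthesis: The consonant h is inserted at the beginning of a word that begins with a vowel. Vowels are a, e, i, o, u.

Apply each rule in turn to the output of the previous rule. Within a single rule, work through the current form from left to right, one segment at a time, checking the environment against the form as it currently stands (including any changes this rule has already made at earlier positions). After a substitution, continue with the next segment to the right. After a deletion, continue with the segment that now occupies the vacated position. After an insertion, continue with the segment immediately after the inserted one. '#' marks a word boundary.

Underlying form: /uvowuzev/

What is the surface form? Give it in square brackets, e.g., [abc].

[huvowzef]

Rule 1 Final Obstruent Devoicing: [uvowuzev] → [uvowuzef]
Rule 2 Medial Vowel Deletion: [uvowuzef] → [uvowzef]
Rule 3 Glottal Epenthesis: [uvowzef] → [huvowzef]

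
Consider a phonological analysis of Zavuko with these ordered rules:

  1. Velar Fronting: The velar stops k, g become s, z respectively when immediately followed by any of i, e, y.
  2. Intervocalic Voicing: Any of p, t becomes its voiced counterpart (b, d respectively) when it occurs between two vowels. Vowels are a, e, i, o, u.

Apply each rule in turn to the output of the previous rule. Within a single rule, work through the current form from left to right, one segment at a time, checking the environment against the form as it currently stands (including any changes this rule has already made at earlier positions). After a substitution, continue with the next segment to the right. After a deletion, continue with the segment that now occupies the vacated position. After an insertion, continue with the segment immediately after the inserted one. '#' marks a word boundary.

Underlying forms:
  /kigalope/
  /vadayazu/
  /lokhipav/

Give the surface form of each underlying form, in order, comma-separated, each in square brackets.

[sigalobe], [vadayazu], [lokhibav]

/kigalope/:
  1 Velar Fronting: [kigalope] → [sigalope]
  2 Intervocalic Voicing: [sigalope] → [sigalobe]
/vadayazu/:
  1 Velar Fronting: no change — [vadayazu]
  2 Intervocalic Voicing: no change — [vadayazu]
/lokhipav/:
  1 Velar Fronting: no change — [lokhipav]
  2 Intervocalic Voicing: [lokhipav] → [lokhibav]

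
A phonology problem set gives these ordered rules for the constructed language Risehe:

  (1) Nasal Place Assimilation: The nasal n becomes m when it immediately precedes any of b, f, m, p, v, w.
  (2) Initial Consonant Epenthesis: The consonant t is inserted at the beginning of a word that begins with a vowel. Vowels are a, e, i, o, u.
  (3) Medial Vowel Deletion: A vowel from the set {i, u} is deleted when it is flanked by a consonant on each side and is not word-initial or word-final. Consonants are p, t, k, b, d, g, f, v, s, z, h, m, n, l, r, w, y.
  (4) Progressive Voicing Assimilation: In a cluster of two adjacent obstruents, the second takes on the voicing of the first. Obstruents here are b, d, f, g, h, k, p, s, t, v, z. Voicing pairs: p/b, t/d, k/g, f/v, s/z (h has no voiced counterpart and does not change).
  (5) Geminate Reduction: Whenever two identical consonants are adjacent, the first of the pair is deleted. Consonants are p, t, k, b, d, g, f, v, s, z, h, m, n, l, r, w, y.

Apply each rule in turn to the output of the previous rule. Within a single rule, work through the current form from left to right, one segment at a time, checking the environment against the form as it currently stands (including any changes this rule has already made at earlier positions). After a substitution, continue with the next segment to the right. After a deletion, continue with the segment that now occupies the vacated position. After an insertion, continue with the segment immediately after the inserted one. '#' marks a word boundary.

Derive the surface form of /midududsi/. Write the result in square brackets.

(1) Nasal Place Assimilation: no change — [midududsi]
(2) Initial Consonant Epenthesis: no change — [midududsi]
(3) Medial Vowel Deletion: [midududsi] → [mdddsi]
(4) Progressive Voicing Assimilation: [mdddsi] → [mdddzi]
(5) Geminate Reduction: [mdddzi] → [mdzi]

[mdzi]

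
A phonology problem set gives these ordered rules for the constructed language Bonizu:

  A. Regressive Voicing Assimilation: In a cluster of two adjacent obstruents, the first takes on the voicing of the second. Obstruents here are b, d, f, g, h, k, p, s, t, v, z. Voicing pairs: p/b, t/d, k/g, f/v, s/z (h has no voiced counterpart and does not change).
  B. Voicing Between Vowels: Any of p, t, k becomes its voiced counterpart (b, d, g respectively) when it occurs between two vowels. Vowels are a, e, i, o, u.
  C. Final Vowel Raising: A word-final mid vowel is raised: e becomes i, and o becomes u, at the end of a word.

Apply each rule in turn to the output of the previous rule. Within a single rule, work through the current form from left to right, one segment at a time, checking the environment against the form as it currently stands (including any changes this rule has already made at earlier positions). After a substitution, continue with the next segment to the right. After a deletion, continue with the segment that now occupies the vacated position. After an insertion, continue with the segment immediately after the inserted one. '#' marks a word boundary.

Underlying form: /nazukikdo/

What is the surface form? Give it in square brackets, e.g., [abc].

A Regressive Voicing Assimilation: [nazukikdo] → [nazukigdo]
B Voicing Between Vowels: [nazukigdo] → [nazugigdo]
C Final Vowel Raising: [nazugigdo] → [nazugigdu]

[nazugigdu]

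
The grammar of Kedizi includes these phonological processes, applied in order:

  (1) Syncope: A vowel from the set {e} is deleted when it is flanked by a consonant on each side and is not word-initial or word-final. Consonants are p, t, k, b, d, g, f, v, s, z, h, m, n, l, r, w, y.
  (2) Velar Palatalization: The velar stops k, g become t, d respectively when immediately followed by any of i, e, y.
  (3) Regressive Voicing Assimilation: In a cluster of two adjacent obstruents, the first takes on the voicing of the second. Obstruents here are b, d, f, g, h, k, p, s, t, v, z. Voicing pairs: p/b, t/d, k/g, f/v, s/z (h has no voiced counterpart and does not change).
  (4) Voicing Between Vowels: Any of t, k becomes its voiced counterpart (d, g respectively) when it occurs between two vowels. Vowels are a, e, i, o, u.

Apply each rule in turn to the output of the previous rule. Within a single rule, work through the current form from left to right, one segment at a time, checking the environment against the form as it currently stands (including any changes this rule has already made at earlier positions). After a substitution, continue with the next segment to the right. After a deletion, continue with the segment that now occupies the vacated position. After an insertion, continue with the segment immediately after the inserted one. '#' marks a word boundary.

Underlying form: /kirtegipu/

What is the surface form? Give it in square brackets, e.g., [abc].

[tirddipu]

(1) Syncope: [kirtegipu] → [kirtgipu]
(2) Velar Palatalization: [kirtgipu] → [tirtdipu]
(3) Regressive Voicing Assimilation: [tirtdipu] → [tirddipu]
(4) Voicing Between Vowels: no change — [tirddipu]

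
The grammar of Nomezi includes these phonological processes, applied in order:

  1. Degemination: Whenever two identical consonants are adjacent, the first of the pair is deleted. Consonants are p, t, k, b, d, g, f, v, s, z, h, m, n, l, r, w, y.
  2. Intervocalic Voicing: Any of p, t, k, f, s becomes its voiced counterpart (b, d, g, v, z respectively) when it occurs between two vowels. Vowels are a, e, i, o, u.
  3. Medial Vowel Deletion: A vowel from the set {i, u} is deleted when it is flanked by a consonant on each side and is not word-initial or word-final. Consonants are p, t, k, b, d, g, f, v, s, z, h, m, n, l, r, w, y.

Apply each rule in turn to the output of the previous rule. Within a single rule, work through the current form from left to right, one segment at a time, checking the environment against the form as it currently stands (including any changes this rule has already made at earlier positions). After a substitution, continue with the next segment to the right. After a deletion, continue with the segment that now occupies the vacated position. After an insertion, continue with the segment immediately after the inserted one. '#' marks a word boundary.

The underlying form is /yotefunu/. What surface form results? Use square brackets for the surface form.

[yodevnu]

1 Degemination: no change — [yotefunu]
2 Intervocalic Voicing: [yotefunu] → [yodevunu]
3 Medial Vowel Deletion: [yodevunu] → [yodevnu]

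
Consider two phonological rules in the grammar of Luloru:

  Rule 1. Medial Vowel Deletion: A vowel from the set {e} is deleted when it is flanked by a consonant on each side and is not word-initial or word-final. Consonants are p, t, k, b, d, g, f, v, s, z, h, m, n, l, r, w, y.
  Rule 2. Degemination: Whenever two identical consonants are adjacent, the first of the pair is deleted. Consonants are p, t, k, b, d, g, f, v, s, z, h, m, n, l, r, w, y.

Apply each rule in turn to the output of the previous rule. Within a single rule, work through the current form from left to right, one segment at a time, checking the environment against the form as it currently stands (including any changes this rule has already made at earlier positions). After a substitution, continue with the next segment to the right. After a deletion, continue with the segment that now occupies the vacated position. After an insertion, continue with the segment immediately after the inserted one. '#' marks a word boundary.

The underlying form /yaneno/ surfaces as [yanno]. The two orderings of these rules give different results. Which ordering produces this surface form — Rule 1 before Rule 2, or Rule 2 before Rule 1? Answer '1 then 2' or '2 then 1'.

Order 1 then 2:
  1 Medial Vowel Deletion: [yaneno] → [yanno]
  2 Degemination: [yanno] → [yano]
  result: [yano]
Order 2 then 1:
  2 Degemination: no change — [yaneno]
  1 Medial Vowel Deletion: [yaneno] → [yanno]
  result: [yanno]

2 then 1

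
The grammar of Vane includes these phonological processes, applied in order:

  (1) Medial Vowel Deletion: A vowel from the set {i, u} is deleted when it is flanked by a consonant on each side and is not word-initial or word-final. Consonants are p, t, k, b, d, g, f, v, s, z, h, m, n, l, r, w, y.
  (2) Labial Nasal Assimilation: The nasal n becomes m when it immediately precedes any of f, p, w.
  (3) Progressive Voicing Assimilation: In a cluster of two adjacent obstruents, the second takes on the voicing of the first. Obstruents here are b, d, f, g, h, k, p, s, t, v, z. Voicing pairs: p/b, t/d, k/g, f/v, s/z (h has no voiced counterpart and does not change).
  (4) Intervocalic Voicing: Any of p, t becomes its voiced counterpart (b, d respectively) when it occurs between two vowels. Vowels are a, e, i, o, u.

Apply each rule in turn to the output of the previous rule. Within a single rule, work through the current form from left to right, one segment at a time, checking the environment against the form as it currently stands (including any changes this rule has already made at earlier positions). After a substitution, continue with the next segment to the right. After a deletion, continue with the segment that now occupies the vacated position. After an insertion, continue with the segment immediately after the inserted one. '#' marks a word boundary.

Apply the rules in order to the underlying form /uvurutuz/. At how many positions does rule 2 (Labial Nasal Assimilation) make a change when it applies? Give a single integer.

(1) Medial Vowel Deletion: [uvurutuz] → [uvrtz]
(2) Labial Nasal Assimilation: no change — [uvrtz]
(3) Progressive Voicing Assimilation: [uvrtz] → [uvrts]
(4) Intervocalic Voicing: no change — [uvrts]
Rule 2 changed 0 position(s).

0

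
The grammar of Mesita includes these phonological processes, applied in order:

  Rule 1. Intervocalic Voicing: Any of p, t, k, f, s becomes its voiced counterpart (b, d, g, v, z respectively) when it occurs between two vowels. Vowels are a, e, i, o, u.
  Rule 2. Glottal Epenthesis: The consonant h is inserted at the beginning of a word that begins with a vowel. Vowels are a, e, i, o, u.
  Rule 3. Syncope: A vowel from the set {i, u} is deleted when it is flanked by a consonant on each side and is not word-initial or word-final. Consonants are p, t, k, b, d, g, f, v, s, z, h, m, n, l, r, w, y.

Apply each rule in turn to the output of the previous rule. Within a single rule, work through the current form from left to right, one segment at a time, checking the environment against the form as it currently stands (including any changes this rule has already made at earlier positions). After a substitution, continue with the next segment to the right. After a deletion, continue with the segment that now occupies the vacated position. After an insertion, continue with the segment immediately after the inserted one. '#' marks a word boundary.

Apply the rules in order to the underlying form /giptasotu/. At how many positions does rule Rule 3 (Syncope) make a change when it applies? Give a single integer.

1

Rule 1 Intervocalic Voicing: [giptasotu] → [giptazodu]
Rule 2 Glottal Epenthesis: no change — [giptazodu]
Rule 3 Syncope: [giptazodu] → [gptazodu]
Rule Rule 3 changed 1 position(s).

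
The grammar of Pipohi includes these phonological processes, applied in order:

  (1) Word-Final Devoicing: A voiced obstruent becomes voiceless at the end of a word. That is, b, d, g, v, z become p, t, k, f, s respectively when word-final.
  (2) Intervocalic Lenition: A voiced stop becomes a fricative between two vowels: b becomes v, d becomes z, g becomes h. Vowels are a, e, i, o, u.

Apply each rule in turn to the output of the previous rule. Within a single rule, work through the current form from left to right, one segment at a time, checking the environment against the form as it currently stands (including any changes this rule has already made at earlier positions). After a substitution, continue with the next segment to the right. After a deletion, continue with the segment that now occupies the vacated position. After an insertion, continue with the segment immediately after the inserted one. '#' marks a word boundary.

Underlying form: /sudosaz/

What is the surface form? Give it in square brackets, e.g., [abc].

[suzosas]

(1) Word-Final Devoicing: [sudosaz] → [sudosas]
(2) Intervocalic Lenition: [sudosas] → [suzosas]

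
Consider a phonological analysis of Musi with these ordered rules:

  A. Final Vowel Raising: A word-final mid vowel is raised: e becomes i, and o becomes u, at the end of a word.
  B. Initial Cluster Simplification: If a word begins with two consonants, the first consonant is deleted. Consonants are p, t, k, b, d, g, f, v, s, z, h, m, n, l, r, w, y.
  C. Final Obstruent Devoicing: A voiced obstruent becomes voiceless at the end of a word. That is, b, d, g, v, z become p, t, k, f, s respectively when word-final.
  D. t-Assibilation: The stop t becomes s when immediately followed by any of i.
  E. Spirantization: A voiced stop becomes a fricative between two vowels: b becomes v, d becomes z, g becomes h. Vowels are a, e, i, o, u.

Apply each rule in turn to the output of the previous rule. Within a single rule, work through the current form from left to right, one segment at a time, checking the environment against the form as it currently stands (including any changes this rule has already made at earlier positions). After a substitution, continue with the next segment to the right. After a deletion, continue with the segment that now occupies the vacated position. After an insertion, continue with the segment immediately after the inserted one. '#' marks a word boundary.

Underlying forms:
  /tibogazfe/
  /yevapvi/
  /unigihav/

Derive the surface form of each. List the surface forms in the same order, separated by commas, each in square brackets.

[sivohazfi], [yevapvi], [unihihaf]

/tibogazfe/:
  A Final Vowel Raising: [tibogazfe] → [tibogazfi]
  B Initial Cluster Simplification: no change — [tibogazfi]
  C Final Obstruent Devoicing: no change — [tibogazfi]
  D t-Assibilation: [tibogazfi] → [sibogazfi]
  E Spirantization: [sibogazfi] → [sivohazfi]
/yevapvi/:
  A Final Vowel Raising: no change — [yevapvi]
  B Initial Cluster Simplification: no change — [yevapvi]
  C Final Obstruent Devoicing: no change — [yevapvi]
  D t-Assibilation: no change — [yevapvi]
  E Spirantization: no change — [yevapvi]
/unigihav/:
  A Final Vowel Raising: no change — [unigihav]
  B Initial Cluster Simplification: no change — [unigihav]
  C Final Obstruent Devoicing: [unigihav] → [unigihaf]
  D t-Assibilation: no change — [unigihaf]
  E Spirantization: [unigihaf] → [unihihaf]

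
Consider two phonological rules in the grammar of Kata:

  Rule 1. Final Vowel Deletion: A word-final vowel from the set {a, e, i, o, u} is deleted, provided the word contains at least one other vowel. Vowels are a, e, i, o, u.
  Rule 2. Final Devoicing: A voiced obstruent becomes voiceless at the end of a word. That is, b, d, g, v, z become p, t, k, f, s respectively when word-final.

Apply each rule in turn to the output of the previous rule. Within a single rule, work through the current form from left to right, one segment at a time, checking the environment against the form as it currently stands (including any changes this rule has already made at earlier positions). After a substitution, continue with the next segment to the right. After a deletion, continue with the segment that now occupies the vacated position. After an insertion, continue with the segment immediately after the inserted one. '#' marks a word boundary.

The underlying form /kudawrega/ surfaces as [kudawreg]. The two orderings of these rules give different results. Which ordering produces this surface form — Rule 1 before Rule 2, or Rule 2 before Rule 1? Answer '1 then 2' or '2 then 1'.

2 then 1

Order 1 then 2:
  1 Final Vowel Deletion: [kudawrega] → [kudawreg]
  2 Final Devoicing: [kudawreg] → [kudawrek]
  result: [kudawrek]
Order 2 then 1:
  2 Final Devoicing: no change — [kudawrega]
  1 Final Vowel Deletion: [kudawrega] → [kudawreg]
  result: [kudawreg]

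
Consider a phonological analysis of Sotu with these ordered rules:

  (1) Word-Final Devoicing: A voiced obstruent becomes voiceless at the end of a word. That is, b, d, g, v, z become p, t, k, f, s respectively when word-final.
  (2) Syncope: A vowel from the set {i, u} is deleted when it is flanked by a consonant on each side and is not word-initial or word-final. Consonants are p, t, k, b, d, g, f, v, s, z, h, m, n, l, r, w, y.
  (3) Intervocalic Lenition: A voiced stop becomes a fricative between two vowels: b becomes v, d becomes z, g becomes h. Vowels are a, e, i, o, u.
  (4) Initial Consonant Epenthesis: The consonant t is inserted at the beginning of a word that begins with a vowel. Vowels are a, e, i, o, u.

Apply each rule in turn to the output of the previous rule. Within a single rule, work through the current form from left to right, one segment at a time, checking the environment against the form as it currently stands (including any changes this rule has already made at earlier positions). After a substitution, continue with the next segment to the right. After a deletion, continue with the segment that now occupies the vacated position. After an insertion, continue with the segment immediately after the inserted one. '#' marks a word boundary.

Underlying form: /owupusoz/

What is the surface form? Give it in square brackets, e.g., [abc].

(1) Word-Final Devoicing: [owupusoz] → [owupusos]
(2) Syncope: [owupusos] → [owpsos]
(3) Intervocalic Lenition: no change — [owpsos]
(4) Initial Consonant Epenthesis: [owpsos] → [towpsos]

[towpsos]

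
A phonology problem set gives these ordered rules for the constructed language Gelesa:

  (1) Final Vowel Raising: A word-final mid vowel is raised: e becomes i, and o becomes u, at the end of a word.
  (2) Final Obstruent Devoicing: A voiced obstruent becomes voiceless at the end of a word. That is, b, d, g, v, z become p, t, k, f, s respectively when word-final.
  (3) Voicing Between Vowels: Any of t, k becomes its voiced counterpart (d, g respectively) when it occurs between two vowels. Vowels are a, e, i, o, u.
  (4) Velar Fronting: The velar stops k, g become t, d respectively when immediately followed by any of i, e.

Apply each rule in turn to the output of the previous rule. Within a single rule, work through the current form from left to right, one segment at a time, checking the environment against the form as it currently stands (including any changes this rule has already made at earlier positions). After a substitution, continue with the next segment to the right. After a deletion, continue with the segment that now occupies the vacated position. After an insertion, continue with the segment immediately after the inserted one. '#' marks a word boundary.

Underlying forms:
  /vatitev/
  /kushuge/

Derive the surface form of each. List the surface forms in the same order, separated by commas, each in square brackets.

/vatitev/:
  (1) Final Vowel Raising: no change — [vatitev]
  (2) Final Obstruent Devoicing: [vatitev] → [vatitef]
  (3) Voicing Between Vowels: [vatitef] → [vadidef]
  (4) Velar Fronting: no change — [vadidef]
/kushuge/:
  (1) Final Vowel Raising: [kushuge] → [kushugi]
  (2) Final Obstruent Devoicing: no change — [kushugi]
  (3) Voicing Between Vowels: no change — [kushugi]
  (4) Velar Fronting: [kushugi] → [kushudi]

[vadidef], [kushudi]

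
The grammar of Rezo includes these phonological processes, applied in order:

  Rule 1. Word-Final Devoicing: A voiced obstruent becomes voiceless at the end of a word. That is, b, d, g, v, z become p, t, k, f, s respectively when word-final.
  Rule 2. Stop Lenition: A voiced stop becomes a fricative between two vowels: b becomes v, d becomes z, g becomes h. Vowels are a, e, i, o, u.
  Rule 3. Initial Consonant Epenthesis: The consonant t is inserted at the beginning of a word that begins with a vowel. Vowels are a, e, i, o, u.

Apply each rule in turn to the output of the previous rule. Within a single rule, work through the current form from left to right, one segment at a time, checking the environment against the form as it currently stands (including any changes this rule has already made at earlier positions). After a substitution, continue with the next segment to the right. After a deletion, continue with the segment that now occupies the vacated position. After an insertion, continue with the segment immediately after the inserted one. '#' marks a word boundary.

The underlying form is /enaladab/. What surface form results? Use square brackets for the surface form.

Rule 1 Word-Final Devoicing: [enaladab] → [enaladap]
Rule 2 Stop Lenition: [enaladap] → [enalazap]
Rule 3 Initial Consonant Epenthesis: [enalazap] → [tenalazap]

[tenalazap]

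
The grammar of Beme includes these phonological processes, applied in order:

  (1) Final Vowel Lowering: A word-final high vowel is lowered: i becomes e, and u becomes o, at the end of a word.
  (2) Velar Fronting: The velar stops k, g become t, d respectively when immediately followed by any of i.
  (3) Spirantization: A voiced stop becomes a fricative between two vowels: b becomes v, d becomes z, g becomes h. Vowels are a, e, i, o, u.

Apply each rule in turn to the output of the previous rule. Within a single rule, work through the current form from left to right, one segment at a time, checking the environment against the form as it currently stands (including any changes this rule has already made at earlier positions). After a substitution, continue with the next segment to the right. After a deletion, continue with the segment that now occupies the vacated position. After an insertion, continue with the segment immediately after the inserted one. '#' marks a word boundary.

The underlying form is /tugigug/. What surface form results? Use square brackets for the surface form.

(1) Final Vowel Lowering: no change — [tugigug]
(2) Velar Fronting: [tugigug] → [tudigug]
(3) Spirantization: [tudigug] → [tuzihug]

[tuzihug]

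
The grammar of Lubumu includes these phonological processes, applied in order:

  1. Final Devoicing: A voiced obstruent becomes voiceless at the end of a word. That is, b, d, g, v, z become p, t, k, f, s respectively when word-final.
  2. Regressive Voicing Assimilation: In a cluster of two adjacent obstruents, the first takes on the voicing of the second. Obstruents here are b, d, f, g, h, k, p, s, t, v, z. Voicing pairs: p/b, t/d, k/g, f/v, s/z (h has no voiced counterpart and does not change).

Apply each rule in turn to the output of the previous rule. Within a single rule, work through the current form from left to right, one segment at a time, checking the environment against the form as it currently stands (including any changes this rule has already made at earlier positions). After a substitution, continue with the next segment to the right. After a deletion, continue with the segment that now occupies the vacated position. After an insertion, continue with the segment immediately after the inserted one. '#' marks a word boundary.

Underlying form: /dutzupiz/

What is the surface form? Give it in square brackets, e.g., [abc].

[dudzupis]

1 Final Devoicing: [dutzupiz] → [dutzupis]
2 Regressive Voicing Assimilation: [dutzupis] → [dudzupis]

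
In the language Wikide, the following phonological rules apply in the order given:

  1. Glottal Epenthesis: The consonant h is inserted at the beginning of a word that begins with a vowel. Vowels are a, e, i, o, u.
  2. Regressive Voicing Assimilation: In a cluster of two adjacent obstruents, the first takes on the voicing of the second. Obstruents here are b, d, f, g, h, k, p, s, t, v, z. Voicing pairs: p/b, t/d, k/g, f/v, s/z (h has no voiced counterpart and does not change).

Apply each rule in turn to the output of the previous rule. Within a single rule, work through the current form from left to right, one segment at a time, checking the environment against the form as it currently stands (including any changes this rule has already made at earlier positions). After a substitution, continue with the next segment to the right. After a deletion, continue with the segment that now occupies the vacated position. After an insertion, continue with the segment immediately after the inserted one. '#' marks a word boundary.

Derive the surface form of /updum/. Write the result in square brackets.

1 Glottal Epenthesis: [updum] → [hupdum]
2 Regressive Voicing Assimilation: [hupdum] → [hubdum]

[hubdum]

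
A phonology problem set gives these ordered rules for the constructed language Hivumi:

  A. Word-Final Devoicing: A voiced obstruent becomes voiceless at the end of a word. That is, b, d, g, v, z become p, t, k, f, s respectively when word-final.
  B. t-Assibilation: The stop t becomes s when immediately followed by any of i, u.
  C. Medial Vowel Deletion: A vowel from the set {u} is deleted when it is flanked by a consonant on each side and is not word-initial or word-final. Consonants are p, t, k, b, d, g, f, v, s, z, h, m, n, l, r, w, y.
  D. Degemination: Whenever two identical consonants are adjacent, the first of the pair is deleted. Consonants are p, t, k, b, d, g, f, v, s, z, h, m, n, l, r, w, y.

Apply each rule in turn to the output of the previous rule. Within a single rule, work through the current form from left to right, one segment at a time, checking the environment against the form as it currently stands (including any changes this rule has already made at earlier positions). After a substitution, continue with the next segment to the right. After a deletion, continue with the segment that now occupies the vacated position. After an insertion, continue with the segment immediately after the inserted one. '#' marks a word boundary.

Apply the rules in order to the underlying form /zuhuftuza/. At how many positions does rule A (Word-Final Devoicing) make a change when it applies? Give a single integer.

0

A Word-Final Devoicing: no change — [zuhuftuza]
B t-Assibilation: [zuhuftuza] → [zuhufsuza]
C Medial Vowel Deletion: [zuhufsuza] → [zhfsza]
D Degemination: no change — [zhfsza]
Rule A changed 0 position(s).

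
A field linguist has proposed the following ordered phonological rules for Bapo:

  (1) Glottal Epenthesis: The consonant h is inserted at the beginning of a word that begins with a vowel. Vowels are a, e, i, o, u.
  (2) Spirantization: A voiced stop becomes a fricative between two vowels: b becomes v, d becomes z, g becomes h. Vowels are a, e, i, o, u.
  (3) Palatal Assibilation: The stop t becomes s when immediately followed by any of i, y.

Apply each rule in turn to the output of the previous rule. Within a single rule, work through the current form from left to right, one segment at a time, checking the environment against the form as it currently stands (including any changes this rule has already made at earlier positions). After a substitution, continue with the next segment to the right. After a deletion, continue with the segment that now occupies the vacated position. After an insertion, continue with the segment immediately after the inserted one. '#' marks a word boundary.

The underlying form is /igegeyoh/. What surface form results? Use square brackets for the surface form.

[hiheheyoh]

(1) Glottal Epenthesis: [igegeyoh] → [higegeyoh]
(2) Spirantization: [higegeyoh] → [hiheheyoh]
(3) Palatal Assibilation: no change — [hiheheyoh]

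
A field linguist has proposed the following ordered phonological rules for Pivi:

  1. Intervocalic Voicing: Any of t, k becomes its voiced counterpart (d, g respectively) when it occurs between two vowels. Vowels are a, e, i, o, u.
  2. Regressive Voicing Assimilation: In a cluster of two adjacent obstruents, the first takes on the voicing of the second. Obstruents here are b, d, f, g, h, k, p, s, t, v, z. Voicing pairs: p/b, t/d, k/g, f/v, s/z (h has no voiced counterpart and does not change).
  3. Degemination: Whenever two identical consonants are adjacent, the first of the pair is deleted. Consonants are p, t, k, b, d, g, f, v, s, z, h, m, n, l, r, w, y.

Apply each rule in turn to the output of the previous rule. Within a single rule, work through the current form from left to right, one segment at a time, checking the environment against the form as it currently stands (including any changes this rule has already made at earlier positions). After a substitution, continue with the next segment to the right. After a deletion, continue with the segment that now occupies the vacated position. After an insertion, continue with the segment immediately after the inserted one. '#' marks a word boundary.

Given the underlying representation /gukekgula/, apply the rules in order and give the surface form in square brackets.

1 Intervocalic Voicing: [gukekgula] → [gugekgula]
2 Regressive Voicing Assimilation: [gugekgula] → [gugeggula]
3 Degemination: [gugeggula] → [gugegula]

[gugegula]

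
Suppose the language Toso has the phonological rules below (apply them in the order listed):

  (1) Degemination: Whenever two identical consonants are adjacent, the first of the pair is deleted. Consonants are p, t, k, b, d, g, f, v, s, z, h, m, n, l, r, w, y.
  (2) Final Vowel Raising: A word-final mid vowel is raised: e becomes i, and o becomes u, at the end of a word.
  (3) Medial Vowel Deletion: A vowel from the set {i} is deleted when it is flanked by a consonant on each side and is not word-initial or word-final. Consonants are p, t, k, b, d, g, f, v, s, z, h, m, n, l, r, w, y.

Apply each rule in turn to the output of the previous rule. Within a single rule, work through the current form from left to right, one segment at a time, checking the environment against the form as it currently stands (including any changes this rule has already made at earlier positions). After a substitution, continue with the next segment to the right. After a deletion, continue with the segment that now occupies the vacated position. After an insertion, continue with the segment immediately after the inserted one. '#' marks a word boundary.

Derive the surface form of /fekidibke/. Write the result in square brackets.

(1) Degemination: no change — [fekidibke]
(2) Final Vowel Raising: [fekidibke] → [fekidibki]
(3) Medial Vowel Deletion: [fekidibki] → [fekdbki]

[fekdbki]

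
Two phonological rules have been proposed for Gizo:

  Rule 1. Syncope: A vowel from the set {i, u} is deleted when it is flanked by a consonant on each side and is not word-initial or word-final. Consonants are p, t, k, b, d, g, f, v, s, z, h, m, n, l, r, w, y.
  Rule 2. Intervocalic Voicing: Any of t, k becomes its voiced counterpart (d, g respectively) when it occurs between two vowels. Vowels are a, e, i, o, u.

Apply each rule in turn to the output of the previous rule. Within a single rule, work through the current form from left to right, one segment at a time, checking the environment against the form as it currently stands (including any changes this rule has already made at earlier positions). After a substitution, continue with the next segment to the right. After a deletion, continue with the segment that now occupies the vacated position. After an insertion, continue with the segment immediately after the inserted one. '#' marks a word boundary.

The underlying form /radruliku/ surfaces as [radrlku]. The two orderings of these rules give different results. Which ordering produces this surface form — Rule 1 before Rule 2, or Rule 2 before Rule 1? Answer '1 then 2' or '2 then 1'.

Order 1 then 2:
  1 Syncope: [radruliku] → [radrlku]
  2 Intervocalic Voicing: no change — [radrlku]
  result: [radrlku]
Order 2 then 1:
  2 Intervocalic Voicing: [radruliku] → [radruligu]
  1 Syncope: [radruligu] → [radrlgu]
  result: [radrlgu]

1 then 2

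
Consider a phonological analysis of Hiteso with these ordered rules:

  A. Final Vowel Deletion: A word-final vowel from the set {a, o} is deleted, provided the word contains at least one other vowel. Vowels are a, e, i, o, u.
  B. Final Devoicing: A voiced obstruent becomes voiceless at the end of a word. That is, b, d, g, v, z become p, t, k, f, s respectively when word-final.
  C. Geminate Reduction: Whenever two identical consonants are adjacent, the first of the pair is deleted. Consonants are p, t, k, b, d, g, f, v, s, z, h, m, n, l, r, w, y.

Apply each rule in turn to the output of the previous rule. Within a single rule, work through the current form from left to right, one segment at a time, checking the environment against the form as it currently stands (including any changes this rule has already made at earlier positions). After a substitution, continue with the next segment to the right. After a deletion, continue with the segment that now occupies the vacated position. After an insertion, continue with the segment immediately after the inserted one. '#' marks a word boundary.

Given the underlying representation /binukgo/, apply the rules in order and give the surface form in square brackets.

A Final Vowel Deletion: [binukgo] → [binukg]
B Final Devoicing: [binukg] → [binukk]
C Geminate Reduction: [binukk] → [binuk]

[binuk]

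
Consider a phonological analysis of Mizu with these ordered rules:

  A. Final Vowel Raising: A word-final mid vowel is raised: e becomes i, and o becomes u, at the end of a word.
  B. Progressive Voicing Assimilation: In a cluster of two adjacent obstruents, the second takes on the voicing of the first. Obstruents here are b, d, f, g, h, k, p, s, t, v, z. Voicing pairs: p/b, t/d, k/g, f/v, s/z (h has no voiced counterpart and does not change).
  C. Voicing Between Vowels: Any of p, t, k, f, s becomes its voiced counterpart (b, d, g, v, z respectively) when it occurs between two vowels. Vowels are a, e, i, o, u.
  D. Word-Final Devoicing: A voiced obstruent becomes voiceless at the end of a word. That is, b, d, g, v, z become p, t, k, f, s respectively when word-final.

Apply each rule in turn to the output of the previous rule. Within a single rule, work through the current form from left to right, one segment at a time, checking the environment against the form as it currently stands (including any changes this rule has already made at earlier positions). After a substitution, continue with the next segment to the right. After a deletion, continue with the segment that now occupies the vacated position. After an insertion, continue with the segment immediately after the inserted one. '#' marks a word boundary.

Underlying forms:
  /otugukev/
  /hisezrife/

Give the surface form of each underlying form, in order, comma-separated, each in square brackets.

/otugukev/:
  A Final Vowel Raising: no change — [otugukev]
  B Progressive Voicing Assimilation: no change — [otugukev]
  C Voicing Between Vowels: [otugukev] → [odugugev]
  D Word-Final Devoicing: [odugugev] → [odugugef]
/hisezrife/:
  A Final Vowel Raising: [hisezrife] → [hisezrifi]
  B Progressive Voicing Assimilation: no change — [hisezrifi]
  C Voicing Between Vowels: [hisezrifi] → [hizezrivi]
  D Word-Final Devoicing: no change — [hizezrivi]

[odugugef], [hizezrivi]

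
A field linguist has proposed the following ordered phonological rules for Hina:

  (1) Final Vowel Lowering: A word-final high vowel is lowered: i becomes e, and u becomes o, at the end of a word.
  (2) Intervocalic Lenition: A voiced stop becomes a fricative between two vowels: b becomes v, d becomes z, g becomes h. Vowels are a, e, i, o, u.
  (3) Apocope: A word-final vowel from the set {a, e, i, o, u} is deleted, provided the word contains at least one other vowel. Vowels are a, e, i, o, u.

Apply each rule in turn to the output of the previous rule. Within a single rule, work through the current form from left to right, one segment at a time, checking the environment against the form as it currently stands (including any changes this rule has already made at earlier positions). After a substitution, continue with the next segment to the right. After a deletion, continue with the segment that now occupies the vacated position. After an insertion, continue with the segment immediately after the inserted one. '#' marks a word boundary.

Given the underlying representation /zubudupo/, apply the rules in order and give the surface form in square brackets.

(1) Final Vowel Lowering: no change — [zubudupo]
(2) Intervocalic Lenition: [zubudupo] → [zuvuzupo]
(3) Apocope: [zuvuzupo] → [zuvuzup]

[zuvuzup]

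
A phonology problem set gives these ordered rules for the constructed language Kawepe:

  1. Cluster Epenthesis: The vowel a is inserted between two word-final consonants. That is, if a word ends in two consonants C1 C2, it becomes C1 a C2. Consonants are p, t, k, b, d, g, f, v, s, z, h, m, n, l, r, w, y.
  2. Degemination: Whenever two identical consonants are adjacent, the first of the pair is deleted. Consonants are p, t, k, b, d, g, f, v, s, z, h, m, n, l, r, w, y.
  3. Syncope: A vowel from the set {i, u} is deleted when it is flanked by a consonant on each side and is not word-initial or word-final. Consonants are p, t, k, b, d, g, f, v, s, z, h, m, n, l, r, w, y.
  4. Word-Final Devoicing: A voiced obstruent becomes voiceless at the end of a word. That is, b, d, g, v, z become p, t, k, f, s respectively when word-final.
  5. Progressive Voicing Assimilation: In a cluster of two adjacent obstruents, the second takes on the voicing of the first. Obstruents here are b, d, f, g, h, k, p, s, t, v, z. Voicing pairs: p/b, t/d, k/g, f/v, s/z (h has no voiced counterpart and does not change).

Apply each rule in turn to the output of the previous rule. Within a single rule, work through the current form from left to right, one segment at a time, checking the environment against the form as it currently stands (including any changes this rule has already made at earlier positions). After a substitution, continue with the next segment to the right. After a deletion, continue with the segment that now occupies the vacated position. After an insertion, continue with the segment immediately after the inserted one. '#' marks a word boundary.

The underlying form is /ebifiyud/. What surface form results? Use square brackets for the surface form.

1 Cluster Epenthesis: no change — [ebifiyud]
2 Degemination: no change — [ebifiyud]
3 Syncope: [ebifiyud] → [ebfyd]
4 Word-Final Devoicing: [ebfyd] → [ebfyt]
5 Progressive Voicing Assimilation: [ebfyt] → [ebvyt]

[ebvyt]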